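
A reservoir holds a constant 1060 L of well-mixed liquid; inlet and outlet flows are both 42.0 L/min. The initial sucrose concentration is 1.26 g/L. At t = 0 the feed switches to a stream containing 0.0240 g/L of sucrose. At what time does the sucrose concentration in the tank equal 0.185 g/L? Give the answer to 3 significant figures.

51.4 min

Species balance: V dC/dt = Q(C_in − C) ⇒ τ = V/Q = 25.238 min.
C(t) = C_in + (C₀ − C_in) e^(−t/τ). Set C = 0.185 and solve for t:
e^(−t/τ) = (C − C_in)/(C₀ − C_in) = (0.185 − 0.0240)/(1.26 − 0.0240) = 0.13026
t = −τ ln(…) = 25.238 × 2.0382 = 51.441 min.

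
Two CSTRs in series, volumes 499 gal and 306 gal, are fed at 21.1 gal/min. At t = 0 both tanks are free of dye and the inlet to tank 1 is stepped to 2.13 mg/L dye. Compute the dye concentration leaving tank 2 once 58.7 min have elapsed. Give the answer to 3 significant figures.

1.73 mg/L

Time constants: τᵢ = Vᵢ/Q for each well-mixed tank.
τ₁ = 499/21.1 = 23.649 min; τ₂ = 306/21.1 = 14.502 min.
Solving the cascade with C₁(0)=C₂(0)=0 gives C₂(t) = C_in[1 − (τ₁ e^(−t/τ₁) − τ₂ e^(−t/τ₂))/(τ₁ − τ₂)].
At t = 58.7: e^(−t/τ₁) = 0.083567, e^(−t/τ₂) = 0.017464.
C₂ = 2.13·[1 − (23.649·0.083567 − 14.502·0.017464)/(9.1469)] = 2.13·0.81163 = 1.7288 mg/L.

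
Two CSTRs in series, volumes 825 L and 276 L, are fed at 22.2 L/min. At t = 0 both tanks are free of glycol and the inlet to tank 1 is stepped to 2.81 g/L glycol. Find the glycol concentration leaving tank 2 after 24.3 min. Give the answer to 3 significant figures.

Each tank obeys Vᵢ dCᵢ/dt = Q(Cᵢ₋₁ − Cᵢ), so τᵢ = Vᵢ/Q.
τ₁ = 825/22.2 = 37.162 min; τ₂ = 276/22.2 = 12.432 min.
Solving the cascade with C₁(0)=C₂(0)=0 gives C₂(t) = C_in[1 − (τ₁ e^(−t/τ₁) − τ₂ e^(−t/τ₂))/(τ₁ − τ₂)].
At t = 24.3: e^(−t/τ₁) = 0.52002, e^(−t/τ₂) = 0.14163.
C₂ = 2.81·[1 − (37.162·0.52002 − 12.432·0.14163)/(24.730)] = 2.81·0.28975 = 0.81420 g/L.

0.814 g/L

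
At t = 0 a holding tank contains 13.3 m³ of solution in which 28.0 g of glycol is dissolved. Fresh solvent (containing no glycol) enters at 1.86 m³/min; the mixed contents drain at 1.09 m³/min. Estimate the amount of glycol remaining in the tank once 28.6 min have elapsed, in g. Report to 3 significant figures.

Let m(t) be the amount of glycol. Volume: V(t) = V₀ + (Q_in − Q_out) t = 13.3 + 0.77000 t; V(28.6) = 35.322 m³.
Solute balance: dm/dt = 0 − Q_out C = −Q_out m/V(t).
Separate: dm/m = −Q_out dt/V(t) ⇒ ln(m/m₀) = −(Q_out/(Q_in−Q_out)) ln(V/V₀).
m = m₀ (V₀/V)^(Q_out/(Q_in−Q_out)) = 28.0 × (13.3/35.322)^(1.4156) = 7.0255 g.

7.03 g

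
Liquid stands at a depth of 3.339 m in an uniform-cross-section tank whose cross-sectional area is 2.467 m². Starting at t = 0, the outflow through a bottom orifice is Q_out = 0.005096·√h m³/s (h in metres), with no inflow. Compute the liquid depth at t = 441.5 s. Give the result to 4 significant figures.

1.880 m

Accumulation of liquid (constant cross-section A): A dh/dt = −0.005096 √h.
∫ h^(−1/2) dh = −(0.005096/A) ∫ dt, giving 2√h = 2√h₀ − (0.005096/A) t.
√h = √3.339 − 0.005096·441.5/(2·2.467) = 1.82729 − 0.455996 = 1.37130.
h = 1.37130² = 1.88046 m.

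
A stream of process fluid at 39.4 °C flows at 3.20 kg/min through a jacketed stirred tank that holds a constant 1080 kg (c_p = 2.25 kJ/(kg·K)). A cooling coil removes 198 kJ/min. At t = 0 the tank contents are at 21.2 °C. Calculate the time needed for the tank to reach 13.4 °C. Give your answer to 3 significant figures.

616 min

Energy balance: M c_p dT/dt = ṁ c_p (T_in − T) − 198.
τ = M/ṁ = 337.50 min; T_ss = T_in − Q̇/(ṁ c_p) = 11.900 °C.
T(t) = T_ss + (T₀ − T_ss) e^(−t/τ). Set T = 13.4:
e^(−t/τ) = (13.4 − 11.900)/(21.2 − 11.900) = 0.16129
t = −337.50 · ln(0.16129) = 615.79 min.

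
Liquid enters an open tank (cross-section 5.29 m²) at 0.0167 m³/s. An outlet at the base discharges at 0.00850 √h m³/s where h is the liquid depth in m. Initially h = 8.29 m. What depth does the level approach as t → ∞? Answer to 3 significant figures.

3.86 m

Mass balance (ρ constant): A dh/dt = Q_in − 0.00850 √h. At steady state dh/dt = 0:
Q_in = 0.00850 √h_ss ⇒ √h_ss = 0.0167/0.00850 = 1.9647.
h_ss = 1.9647² = 3.8601 m. (Since h₀ = 8.29 m > h_ss, the level will fall toward this value.)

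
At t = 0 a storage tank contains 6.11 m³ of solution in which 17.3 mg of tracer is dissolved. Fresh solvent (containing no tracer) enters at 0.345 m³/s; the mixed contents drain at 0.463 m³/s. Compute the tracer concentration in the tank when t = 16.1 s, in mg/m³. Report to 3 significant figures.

0.953 mg/m³

Total volume: dV/dt = Q_in − Q_out = -0.11800 m³/s, so V(t) = 6.11 − 0.11800 t and V(16.1) = 4.2102 m³.
Solute balance: dm/dt = 0 − Q_out C = −Q_out m/V(t).
dm/m = −Q_out dt/(V₀ − 0.11800 t); integrating gives ln(m/m₀) = −(Q_out/(Q_in−Q_out)) ln(V/V₀).
m = m₀ (V₀/V)^(Q_out/(Q_in−Q_out)) = 17.3 × (6.11/4.2102)^(-3.9237) = 4.0126 mg.
C = m/V = 4.0126/4.2102 = 0.95307 mg/m³.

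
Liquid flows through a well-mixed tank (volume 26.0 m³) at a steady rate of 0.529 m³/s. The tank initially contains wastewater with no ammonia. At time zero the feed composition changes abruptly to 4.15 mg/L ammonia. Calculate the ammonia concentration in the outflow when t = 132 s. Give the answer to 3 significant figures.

Accumulation = in − out for the solute gives V dC/dt = Q(C_in − C).
So dC/dt = (C_in − C)/τ with τ = V/Q = 26.0/0.529 = 49.149 s.
This is linear first-order; C(t) = C_in + (C₀ − C_in) e^(−t/τ).
C(132) = 4.15 + (0 − 4.15)·e^(−132/49.149) = 4.15 + (-4.1500)·0.068174 = 3.8671 mg/L.

3.87 mg/L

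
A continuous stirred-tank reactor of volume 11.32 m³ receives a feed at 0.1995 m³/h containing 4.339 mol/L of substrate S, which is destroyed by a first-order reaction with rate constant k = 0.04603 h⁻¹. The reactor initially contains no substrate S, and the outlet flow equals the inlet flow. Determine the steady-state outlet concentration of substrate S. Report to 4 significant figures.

1.201 mol/L

V dC/dt = Q(C_in − C) − k V C.
Steady state (dC/dt = 0): C_ss = Q C_in/(Q + kV) = C_in/(1 + kV/Q).
C_ss = 0.1995·4.339/(0.1995 + 0.04603·11.32) = 0.865631/0.720560 = 1.20133 mol/L.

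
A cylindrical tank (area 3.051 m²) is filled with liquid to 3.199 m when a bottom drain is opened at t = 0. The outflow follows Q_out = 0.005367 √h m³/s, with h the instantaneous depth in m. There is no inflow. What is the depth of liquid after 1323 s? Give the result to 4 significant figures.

0.3905 m

Volume balance on the tank: A dh/dt = −0.005367 √h.
∫ h^(−1/2) dh = −(0.005367/A) ∫ dt, giving 2√h = 2√h₀ − (0.005367/A) t.
√h = √3.199 − 0.005367·1323/(2·3.051) = 1.78857 − 1.16364 = 0.624933.
h = 0.624933² = 0.390542 m.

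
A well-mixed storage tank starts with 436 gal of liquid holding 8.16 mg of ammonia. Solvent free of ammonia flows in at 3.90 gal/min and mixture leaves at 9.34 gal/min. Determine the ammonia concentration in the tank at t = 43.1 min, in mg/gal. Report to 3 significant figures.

Total volume: dV/dt = Q_in − Q_out = -5.4400 gal/min, so V(t) = 436 − 5.4400 t and V(43.1) = 201.54 gal.
Species balance (pure solvent in): dm/dt = −Q_out · m/V(t).
dm/m = −Q_out dt/(V₀ − 5.4400 t); integrating gives ln(m/m₀) = −(Q_out/(Q_in−Q_out)) ln(V/V₀).
m = m₀ (V₀/V)^(Q_out/(Q_in−Q_out)) = 8.16 × (436/201.54)^(-1.7169) = 2.1692 mg.
C = m/V = 2.1692/201.54 = 0.010763 mg/gal.

0.0108 mg/gal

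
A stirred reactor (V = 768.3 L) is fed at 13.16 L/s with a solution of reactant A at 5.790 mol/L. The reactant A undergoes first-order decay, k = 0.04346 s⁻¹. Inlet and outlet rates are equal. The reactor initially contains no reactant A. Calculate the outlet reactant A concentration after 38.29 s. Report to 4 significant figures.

Species balance: V dC/dt = Q C_in − Q C − k V C.
dC/dt = (Q/V) C_in − (Q/V + k) C; effective rate a = Q/V + k = 0.0171287 + 0.04346 = 0.0605887 s⁻¹.
C_ss = Q C_in/(Q + kV) = 1.63686 mol/L; C(t) = C_ss + (C₀ − C_ss) e^(−a t).
C(38.29) = 1.63686 + (-1.63686)·e^(−0.0605887·38.29) = 1.63686 + (-1.63686)·0.0982793 = 1.47599 mol/L.

1.476 mol/L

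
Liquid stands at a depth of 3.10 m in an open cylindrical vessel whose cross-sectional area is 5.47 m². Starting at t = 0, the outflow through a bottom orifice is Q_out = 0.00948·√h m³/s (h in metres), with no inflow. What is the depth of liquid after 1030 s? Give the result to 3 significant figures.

0.754 m

With no inflow, A dh/dt = −0.00948 √h.
∫ h^(−1/2) dh = −(0.00948/A) ∫ dt, giving 2√h = 2√h₀ − (0.00948/A) t.
√h = √3.10 − 0.00948·1030/(2·5.47) = 1.7607 − 0.89254 = 0.86814.
h = 0.86814² = 0.75367 m.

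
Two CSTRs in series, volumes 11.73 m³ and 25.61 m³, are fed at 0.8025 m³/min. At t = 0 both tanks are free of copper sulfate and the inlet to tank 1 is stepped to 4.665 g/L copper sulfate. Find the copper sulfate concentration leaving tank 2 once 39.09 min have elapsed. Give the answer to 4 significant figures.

Time constants: τᵢ = Vᵢ/Q for each well-mixed tank.
τ₁ = 11.73/0.8025 = 14.6168 min; τ₂ = 25.61/0.8025 = 31.9128 min.
Tank 1: C₁ = C_in(1 − e^(−t/τ₁)). Tank 2 (τ₁ ≠ τ₂): C₂ = C_in[1 − (τ₁ e^(−t/τ₁) − τ₂ e^(−t/τ₂))/(τ₁ − τ₂)].
At t = 39.09: e^(−t/τ₁) = 0.0689540, e^(−t/τ₂) = 0.293787.
C₂ = 4.665·[1 − (14.6168·0.0689540 − 31.9128·0.293787)/(-17.2960)] = 4.665·0.516207 = 2.40811 g/L.

2.408 g/L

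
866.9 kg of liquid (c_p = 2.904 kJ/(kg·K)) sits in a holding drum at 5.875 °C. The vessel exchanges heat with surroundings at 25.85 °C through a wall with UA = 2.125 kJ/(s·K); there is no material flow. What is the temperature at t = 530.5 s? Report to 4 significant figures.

13.09 °C

Unsteady energy balance on the tank contents: M c_p dT/dt = −UA(T − T_amb).
dT/dt = (T_ss − T)/τ with T_ss = T_amb = 25.8500 °C, τ = M c_p/UA = 866.9·2.904/2.125 = 1184.70 s.
Integrating: T(t) = T_ss + (T₀ − T_ss) e^(−t/τ).
T(530.5) = 25.8500 + (-19.9750)·0.639036 = 13.0853 °C.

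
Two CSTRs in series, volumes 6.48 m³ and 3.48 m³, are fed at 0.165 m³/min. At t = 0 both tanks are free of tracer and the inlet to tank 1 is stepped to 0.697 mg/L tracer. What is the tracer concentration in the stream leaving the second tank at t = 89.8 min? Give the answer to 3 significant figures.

Each tank obeys Vᵢ dCᵢ/dt = Q(Cᵢ₋₁ − Cᵢ), so τᵢ = Vᵢ/Q.
τ₁ = 6.48/0.165 = 39.273 min; τ₂ = 3.48/0.165 = 21.091 min.
Tank 1: C₁ = C_in(1 − e^(−t/τ₁)). Tank 2 (τ₁ ≠ τ₂): C₂ = C_in[1 − (τ₁ e^(−t/τ₁) − τ₂ e^(−t/τ₂))/(τ₁ − τ₂)].
At t = 89.8: e^(−t/τ₁) = 0.10161, e^(−t/τ₂) = 0.014154.
C₂ = 0.697·[1 − (39.273·0.10161 − 21.091·0.014154)/(18.182)] = 0.697·0.79693 = 0.55546 mg/L.

0.555 mg/L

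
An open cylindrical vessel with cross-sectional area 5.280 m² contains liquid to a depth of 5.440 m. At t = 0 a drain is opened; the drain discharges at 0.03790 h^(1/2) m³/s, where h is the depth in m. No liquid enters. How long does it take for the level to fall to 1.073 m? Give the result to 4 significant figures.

With no inflow, A dh/dt = −0.03790 √h.
Separate and integrate: 2(√h − √h₀) = −(0.03790/A) t.
t = 2A(√h₀ − √h)/0.03790 = 2·5.280·(√5.440 − √1.073)/0.03790
  = 10.5600 × (2.33238 − 1.03586) / 0.03790 = 361.248 s.

361.2 s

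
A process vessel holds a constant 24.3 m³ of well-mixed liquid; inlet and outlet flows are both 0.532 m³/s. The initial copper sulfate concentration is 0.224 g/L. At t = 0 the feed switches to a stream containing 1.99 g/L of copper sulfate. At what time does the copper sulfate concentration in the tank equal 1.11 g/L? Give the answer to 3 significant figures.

Transient balance on the dissolved component: V dC/dt = Q(C_in − C), so τ = V/Q = 45.677 s.
C(t) = C_in + (C₀ − C_in) e^(−t/τ). Set C = 1.11 and solve for t:
e^(−t/τ) = (C − C_in)/(C₀ − C_in) = (1.11 − 1.99)/(0.224 − 1.99) = 0.49830
t = −τ ln(…) = 45.677 × 0.69655 = 31.816 s.

31.8 s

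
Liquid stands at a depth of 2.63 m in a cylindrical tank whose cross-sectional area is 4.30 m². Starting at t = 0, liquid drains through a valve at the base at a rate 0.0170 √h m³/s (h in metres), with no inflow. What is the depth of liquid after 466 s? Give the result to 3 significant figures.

0.491 m

A dh/dt = −Q_out = −0.0170 √h.
Separate and integrate: 2(√h − √h₀) = −(0.0170/A) t.
√h = √2.63 − 0.0170·466/(2·4.30) = 1.6217 − 0.92116 = 0.70056.
h = 0.70056² = 0.49079 m.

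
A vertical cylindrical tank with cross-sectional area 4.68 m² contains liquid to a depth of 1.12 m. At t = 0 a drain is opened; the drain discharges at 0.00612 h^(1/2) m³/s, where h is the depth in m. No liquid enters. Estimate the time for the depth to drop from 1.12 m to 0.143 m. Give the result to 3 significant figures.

Volume balance on the tank: A dh/dt = −0.00612 √h.
∫ h^(−1/2) dh = −(0.00612/A) ∫ dt, giving 2√h = 2√h₀ − (0.00612/A) t.
t = 2A(√h₀ − √h)/0.00612 = 2·4.68·(√1.12 − √0.143)/0.00612
  = 9.3600 × (1.0583 − 0.37815) / 0.00612 = 1040.2 s.

1040 s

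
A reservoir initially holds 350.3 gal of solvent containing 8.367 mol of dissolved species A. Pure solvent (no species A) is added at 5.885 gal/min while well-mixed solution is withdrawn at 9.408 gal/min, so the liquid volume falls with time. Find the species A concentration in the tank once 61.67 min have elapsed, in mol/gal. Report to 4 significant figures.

0.004740 mol/gal

Total volume: dV/dt = Q_in − Q_out = -3.52300 gal/min, so V(t) = 350.3 − 3.52300 t and V(61.67) = 133.037 gal.
Solute balance: dm/dt = 0 − Q_out C = −Q_out m/V(t).
dm/m = −Q_out dt/(V₀ − 3.52300 t); integrating gives ln(m/m₀) = −(Q_out/(Q_in−Q_out)) ln(V/V₀).
m = m₀ (V₀/V)^(Q_out/(Q_in−Q_out)) = 8.367 × (350.3/133.037)^(-2.67045) = 0.630562 mol.
C = m/V = 0.630562/133.037 = 0.00473976 mol/gal.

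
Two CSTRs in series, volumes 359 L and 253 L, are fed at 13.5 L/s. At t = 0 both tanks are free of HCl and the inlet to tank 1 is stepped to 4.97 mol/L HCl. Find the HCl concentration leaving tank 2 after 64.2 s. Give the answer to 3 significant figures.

3.85 mol/L

Each tank obeys Vᵢ dCᵢ/dt = Q(Cᵢ₋₁ − Cᵢ), so τᵢ = Vᵢ/Q.
τ₁ = 359/13.5 = 26.593 s; τ₂ = 253/13.5 = 18.741 s.
Solving the cascade with C₁(0)=C₂(0)=0 gives C₂(t) = C_in[1 − (τ₁ e^(−t/τ₁) − τ₂ e^(−t/τ₂))/(τ₁ − τ₂)].
At t = 64.2: e^(−t/τ₁) = 0.089438, e^(−t/τ₂) = 0.032527.
C₂ = 4.97·[1 − (26.593·0.089438 − 18.741·0.032527)/(7.8519)] = 4.97·0.77473 = 3.8504 mol/L.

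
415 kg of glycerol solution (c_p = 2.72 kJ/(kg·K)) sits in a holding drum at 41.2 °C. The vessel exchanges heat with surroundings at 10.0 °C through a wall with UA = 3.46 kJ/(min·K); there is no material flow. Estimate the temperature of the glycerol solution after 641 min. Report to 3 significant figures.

M c_p dT/dt = −UA(T − T_amb).
dT/dt = (T_ss − T)/τ with T_ss = T_amb = 10.000 °C, τ = M c_p/UA = 415·2.72/3.46 = 326.24 min.
T approaches T_ss exponentially: T(t) = T_ss + (T₀ − T_ss) e^(−t/τ).
T(641) = 10.000 + (31.200)·0.14018 = 14.374 °C.

14.4 °C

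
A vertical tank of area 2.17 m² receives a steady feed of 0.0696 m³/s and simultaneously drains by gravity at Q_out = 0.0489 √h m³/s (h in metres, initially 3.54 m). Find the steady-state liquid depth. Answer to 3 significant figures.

A dh/dt = Q_in − 0.0489 √h. Steady state requires inflow = outflow:
Q_in = 0.0489 √h_ss ⇒ √h_ss = 0.0696/0.0489 = 1.4233.
h_ss = 1.4233² = 2.0258 m. (Since h₀ = 3.54 m > h_ss, the level will fall toward this value.)

2.03 m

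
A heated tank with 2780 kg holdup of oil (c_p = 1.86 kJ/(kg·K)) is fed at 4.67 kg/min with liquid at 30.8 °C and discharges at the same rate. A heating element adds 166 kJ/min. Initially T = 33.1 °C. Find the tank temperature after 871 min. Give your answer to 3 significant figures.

46.0 °C

Energy balance: M c_p dT/dt = ṁ c_p (T_in − T) + 166.
Rearrange: dT/dt = (T_ss − T)/τ with τ = M/ṁ = 595.29 min and T_ss = T_in + Q̇/(ṁ c_p) = 49.911 °C.
T approaches T_ss exponentially: T(t) = T_ss + (T₀ − T_ss) e^(−t/τ).
T(871) = 49.911 + (-16.811)·e^(−871/595.29) = 49.911 + (-16.811)·0.23150 = 46.019 °C.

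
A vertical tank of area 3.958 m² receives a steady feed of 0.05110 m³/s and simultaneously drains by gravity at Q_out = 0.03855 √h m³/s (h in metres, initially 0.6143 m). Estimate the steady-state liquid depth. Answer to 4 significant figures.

1.757 m

Volume balance on the tank: A dh/dt = Q_in − 0.03855 √h. At steady state dh/dt = 0:
Q_in = 0.03855 √h_ss ⇒ √h_ss = 0.05110/0.03855 = 1.32555.
h_ss = 1.32555² = 1.75709 m. (Since h₀ = 0.6143 m < h_ss, the level will rise toward this value.)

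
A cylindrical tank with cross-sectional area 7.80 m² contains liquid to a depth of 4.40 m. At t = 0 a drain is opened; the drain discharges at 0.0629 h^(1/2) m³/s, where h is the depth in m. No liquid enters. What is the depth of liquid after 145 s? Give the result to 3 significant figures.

2.29 m

A dh/dt = −Q_out = −0.0629 √h.
∫ h^(−1/2) dh = −(0.0629/A) ∫ dt, giving 2√h = 2√h₀ − (0.0629/A) t.
√h = √4.40 − 0.0629·145/(2·7.80) = 2.0976 − 0.58465 = 1.5130.
h = 1.5130² = 2.2891 m.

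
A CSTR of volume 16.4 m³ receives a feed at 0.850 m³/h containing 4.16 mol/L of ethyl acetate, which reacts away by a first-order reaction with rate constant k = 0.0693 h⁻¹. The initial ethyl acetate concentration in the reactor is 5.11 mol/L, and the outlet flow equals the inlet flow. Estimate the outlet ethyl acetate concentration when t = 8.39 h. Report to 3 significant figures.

V dC/dt = Q(C_in − C) − k V C.
This is linear with rate a = Q/V + k = 0.12113 h⁻¹.
C_ss = Q C_in/(Q + kV) = 1.7800 mol/L; C(t) = C_ss + (C₀ − C_ss) e^(−a t).
C(8.39) = 1.7800 + (3.3300)·e^(−0.12113·8.39) = 1.7800 + (3.3300)·0.36194 = 2.9853 mol/L.

2.99 mol/L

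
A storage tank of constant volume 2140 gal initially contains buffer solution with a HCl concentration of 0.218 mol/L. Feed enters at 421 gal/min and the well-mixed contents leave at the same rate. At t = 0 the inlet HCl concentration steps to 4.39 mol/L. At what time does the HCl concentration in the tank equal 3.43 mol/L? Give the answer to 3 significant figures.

Unsteady species balance (constant V, well mixed): V dC/dt = Q(C_in − C), so τ = V/Q = 5.0831 min.
C(t) = C_in + (C₀ − C_in) e^(−t/τ). Set C = 3.43 and solve for t:
e^(−t/τ) = (C − C_in)/(C₀ − C_in) = (3.43 − 4.39)/(0.218 − 4.39) = 0.23011
t = −τ ln(…) = 5.0831 × 1.4692 = 7.4682 min.

7.47 min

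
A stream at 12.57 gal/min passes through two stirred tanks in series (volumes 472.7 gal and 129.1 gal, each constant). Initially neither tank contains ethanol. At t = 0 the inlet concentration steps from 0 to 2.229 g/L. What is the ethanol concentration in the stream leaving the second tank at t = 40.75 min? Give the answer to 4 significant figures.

Each tank obeys Vᵢ dCᵢ/dt = Q(Cᵢ₋₁ − Cᵢ), so τᵢ = Vᵢ/Q.
τ₁ = 472.7/12.57 = 37.6054 min; τ₂ = 129.1/12.57 = 10.2705 min.
Solving the cascade with C₁(0)=C₂(0)=0 gives C₂(t) = C_in[1 − (τ₁ e^(−t/τ₁) − τ₂ e^(−t/τ₂))/(τ₁ − τ₂)].
At t = 40.75: e^(−t/τ₁) = 0.338368, e^(−t/τ₂) = 0.0189173.
C₂ = 2.229·[1 − (37.6054·0.338368 − 10.2705·0.0189173)/(27.3349)] = 2.229·0.541605 = 1.20724 g/L.

1.207 g/L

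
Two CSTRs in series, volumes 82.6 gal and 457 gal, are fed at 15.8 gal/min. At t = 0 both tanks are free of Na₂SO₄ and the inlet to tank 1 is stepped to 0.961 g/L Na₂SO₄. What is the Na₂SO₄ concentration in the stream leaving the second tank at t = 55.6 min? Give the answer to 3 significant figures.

Species balance on tank i: dCᵢ/dt = (Cᵢ₋₁ − Cᵢ)/τᵢ with τᵢ = Vᵢ/Q.
τ₁ = 82.6/15.8 = 5.2278 min; τ₂ = 457/15.8 = 28.924 min.
Solving the cascade with C₁(0)=C₂(0)=0 gives C₂(t) = C_in[1 − (τ₁ e^(−t/τ₁) − τ₂ e^(−t/τ₂))/(τ₁ − τ₂)].
At t = 55.6: e^(−t/τ₁) = 2.4051e-05, e^(−t/τ₂) = 0.14627.
C₂ = 0.961·[1 − (5.2278·2.4051e-05 − 28.924·0.14627)/(-23.696)] = 0.961·0.82146 = 0.78942 g/L.

0.789 g/L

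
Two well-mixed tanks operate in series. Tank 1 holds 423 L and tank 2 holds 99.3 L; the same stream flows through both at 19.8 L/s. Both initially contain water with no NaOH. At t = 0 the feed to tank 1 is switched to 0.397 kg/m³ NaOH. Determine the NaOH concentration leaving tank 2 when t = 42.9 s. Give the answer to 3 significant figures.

Each tank obeys Vᵢ dCᵢ/dt = Q(Cᵢ₋₁ − Cᵢ), so τᵢ = Vᵢ/Q.
τ₁ = 423/19.8 = 21.364 s; τ₂ = 99.3/19.8 = 5.0152 s.
Solving the cascade with C₁(0)=C₂(0)=0 gives C₂(t) = C_in[1 − (τ₁ e^(−t/τ₁) − τ₂ e^(−t/τ₂))/(τ₁ − τ₂)].
At t = 42.9: e^(−t/τ₁) = 0.13425, e^(−t/τ₂) = 0.00019276.
C₂ = 0.397·[1 − (21.364·0.13425 − 5.0152·0.00019276)/(16.348)] = 0.397·0.82463 = 0.32738 kg/m³.

0.327 kg/m³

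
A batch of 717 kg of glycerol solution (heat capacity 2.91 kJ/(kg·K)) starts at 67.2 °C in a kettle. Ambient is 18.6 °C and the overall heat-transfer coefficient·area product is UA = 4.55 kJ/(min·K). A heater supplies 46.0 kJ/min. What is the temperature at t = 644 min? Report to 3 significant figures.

38.2 °C

First-law balance (no shaft work): M c_p dT/dt = −UA(T − T_amb) + Q̇.
dT/dt = (T_ss − T)/τ with T_ss = T_amb + Q̇/UA = 18.6 + 46.0/4.55 = 28.710 °C, τ = M c_p/UA = 717·2.91/4.55 = 458.56 min.
Solution: T(t) = T_ss + (T₀ − T_ss) e^(−t/τ).
T(644) = 28.710 + (38.490)·0.24552 = 38.160 °C.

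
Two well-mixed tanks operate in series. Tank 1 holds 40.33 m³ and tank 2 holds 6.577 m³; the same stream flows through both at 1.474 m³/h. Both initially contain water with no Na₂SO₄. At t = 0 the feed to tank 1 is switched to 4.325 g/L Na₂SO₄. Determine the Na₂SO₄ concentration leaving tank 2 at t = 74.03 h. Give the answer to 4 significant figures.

3.980 g/L

Time constants: τᵢ = Vᵢ/Q for each well-mixed tank.
τ₁ = 40.33/1.474 = 27.3609 h; τ₂ = 6.577/1.474 = 4.46201 h.
Solving the cascade with C₁(0)=C₂(0)=0 gives C₂(t) = C_in[1 − (τ₁ e^(−t/τ₁) − τ₂ e^(−t/τ₂))/(τ₁ − τ₂)].
At t = 74.03: e^(−t/τ₁) = 0.0668246, e^(−t/τ₂) = 6.23075e-08.
C₂ = 4.325·[1 − (27.3609·0.0668246 − 4.46201·6.23075e-08)/(22.8989)] = 4.325·0.920154 = 3.97967 g/L.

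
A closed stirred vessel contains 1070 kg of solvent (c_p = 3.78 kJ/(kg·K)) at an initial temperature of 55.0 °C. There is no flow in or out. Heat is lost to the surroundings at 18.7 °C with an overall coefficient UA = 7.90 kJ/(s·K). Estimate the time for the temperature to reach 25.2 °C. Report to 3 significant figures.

881 s

M c_p dT/dt = −UA(T − T_amb).
τ = M c_p/UA = 511.97 s; T_ss = T_amb = 18.700 °C.
T(t) = T_ss + (T₀ − T_ss)e^(−t/τ); set T = 25.2:
t = −τ ln[(T − T_ss)/(T₀ − T_ss)] = −511.97 · ln(0.17906) = 880.60 s.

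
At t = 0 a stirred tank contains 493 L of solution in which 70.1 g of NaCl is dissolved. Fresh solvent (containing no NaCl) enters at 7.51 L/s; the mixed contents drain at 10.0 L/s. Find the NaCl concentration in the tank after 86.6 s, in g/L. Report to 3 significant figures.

0.0251 g/L

Total volume: dV/dt = Q_in − Q_out = -2.4900 L/s, so V(t) = 493 − 2.4900 t and V(86.6) = 277.37 L.
Species balance (pure solvent in): dm/dt = −Q_out · m/V(t).
dm/m = −Q_out dt/(V₀ − 2.4900 t); integrating gives ln(m/m₀) = −(Q_out/(Q_in−Q_out)) ln(V/V₀).
m = m₀ (V₀/V)^(Q_out/(Q_in−Q_out)) = 70.1 × (493/277.37)^(-4.0161) = 6.9587 g.
C = m/V = 6.9587/277.37 = 0.025089 g/L.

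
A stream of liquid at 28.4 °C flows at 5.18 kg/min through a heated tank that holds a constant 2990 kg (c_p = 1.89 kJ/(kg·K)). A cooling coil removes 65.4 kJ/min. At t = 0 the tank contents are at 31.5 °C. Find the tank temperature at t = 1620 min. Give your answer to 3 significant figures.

22.3 °C

Heat balance on the well-mixed liquid: M c_p dT/dt = ṁ c_p (T_in − T) − 65.4.
τ = M/ṁ = 577.22 min; T_ss = T_in − Q̇/(ṁ c_p) = 28.4 − 65.4/(5.18·1.89) = 21.720 °C.
Integrating: T(t) = T_ss + (T₀ − T_ss) e^(−t/τ).
T(1620) = 21.720 + (9.7801)·e^(−1620/577.22) = 21.720 + (9.7801)·0.060413 = 22.311 °C.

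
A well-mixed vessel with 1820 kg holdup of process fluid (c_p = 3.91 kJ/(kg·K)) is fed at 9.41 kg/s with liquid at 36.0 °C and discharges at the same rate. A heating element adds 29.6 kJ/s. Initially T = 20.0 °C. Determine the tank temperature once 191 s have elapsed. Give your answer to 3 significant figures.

30.5 °C

Energy balance: M c_p dT/dt = ṁ c_p (T_in − T) + 29.6.
τ = M/ṁ = 193.41 s; T_ss = T_in + Q̇/(ṁ c_p) = 36.0 + 29.6/(9.41·3.91) = 36.804 °C.
Solution: T(t) = T_ss + (T₀ − T_ss) e^(−t/τ).
T(191) = 36.804 + (-16.804)·e^(−191/193.41) = 36.804 + (-16.804)·0.37249 = 30.545 °C.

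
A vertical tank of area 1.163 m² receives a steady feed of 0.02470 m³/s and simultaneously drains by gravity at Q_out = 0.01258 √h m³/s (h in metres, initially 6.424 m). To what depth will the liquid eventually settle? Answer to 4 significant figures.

3.855 m

Level balance: A dh/dt = 0.02470 − 0.01258 √h. Setting dh/dt = 0:
Q_in = 0.01258 √h_ss ⇒ √h_ss = 0.02470/0.01258 = 1.96343.
h_ss = 1.96343² = 3.85507 m. (Since h₀ = 6.424 m > h_ss, the level will fall toward this value.)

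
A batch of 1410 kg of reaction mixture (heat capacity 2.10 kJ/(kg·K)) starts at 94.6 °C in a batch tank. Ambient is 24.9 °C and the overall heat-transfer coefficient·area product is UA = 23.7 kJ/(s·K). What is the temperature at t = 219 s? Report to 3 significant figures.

M c_p dT/dt = −UA(T − T_amb).
dT/dt = (T_ss − T)/τ with T_ss = T_amb = 24.900 °C, τ = M c_p/UA = 1410·2.10/23.7 = 124.94 s.
This is linear first-order; T(t) = T_ss + (T₀ − T_ss) e^(−t/τ).
T(219) = 24.900 + (69.700)·0.17327 = 36.977 °C.

37.0 °C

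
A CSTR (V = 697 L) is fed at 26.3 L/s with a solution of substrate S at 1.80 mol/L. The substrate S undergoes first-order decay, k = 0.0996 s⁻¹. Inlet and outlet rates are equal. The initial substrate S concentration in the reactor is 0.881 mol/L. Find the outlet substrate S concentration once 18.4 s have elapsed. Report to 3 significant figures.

0.525 mol/L

Accumulation = in − out − consumed: V dC/dt = Q C_in − Q C − k V C.
This is linear with rate a = Q/V + k = 0.13733 s⁻¹.
C_ss = Q C_in/(Q + kV) = 0.49456 mol/L; C(t) = C_ss + (C₀ − C_ss) e^(−a t).
C(18.4) = 0.49456 + (0.38644)·e^(−0.13733·18.4) = 0.49456 + (0.38644)·0.079904 = 0.52544 mol/L.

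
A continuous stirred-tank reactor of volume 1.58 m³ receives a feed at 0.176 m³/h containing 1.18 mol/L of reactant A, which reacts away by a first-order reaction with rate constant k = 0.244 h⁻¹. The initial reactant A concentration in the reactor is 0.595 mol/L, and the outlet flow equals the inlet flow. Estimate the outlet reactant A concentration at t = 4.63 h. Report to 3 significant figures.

0.413 mol/L

Species balance: V dC/dt = Q C_in − Q C − k V C.
dC/dt = (Q/V) C_in − (Q/V + k) C; effective rate a = Q/V + k = 0.11139 + 0.244 = 0.35539 h⁻¹.
C_ss = Q C_in/(Q + kV) = 0.36985 mol/L; C(t) = C_ss + (C₀ − C_ss) e^(−a t).
C(4.63) = 0.36985 + (0.22515)·e^(−0.35539·4.63) = 0.36985 + (0.22515)·0.19292 = 0.41329 mol/L.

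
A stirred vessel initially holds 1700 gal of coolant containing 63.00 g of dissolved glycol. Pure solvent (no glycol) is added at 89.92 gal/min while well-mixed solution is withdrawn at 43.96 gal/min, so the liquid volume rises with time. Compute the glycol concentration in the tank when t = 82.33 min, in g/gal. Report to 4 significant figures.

Let m(t) be the amount of glycol. Volume: V(t) = V₀ + (Q_in − Q_out) t = 1700 + 45.9600 t; V(82.33) = 5483.89 gal.
Species balance (pure solvent in): dm/dt = −Q_out · m/V(t).
dm/m = −Q_out dt/(V₀ + 45.9600 t); integrating gives ln(m/m₀) = −(Q_out/(Q_in−Q_out)) ln(V/V₀).
m = m₀ (V₀/V)^(Q_out/(Q_in−Q_out)) = 63.00 × (1700/5483.89)^(0.956484) = 20.5511 g.
C = m/V = 20.5511/5483.89 = 0.00374754 g/gal.

0.003748 g/gal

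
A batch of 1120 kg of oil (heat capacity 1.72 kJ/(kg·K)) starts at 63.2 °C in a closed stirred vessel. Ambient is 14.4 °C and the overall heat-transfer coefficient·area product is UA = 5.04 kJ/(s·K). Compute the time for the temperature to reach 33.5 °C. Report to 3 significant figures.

First-law balance (no shaft work): M c_p dT/dt = −UA(T − T_amb).
τ = M c_p/UA = 382.22 s; T_ss = T_amb = 14.400 °C.
T(t) = T_ss + (T₀ − T_ss)e^(−t/τ); set T = 33.5:
t = −τ ln[(T − T_ss)/(T₀ − T_ss)] = −382.22 · ln(0.39139) = 358.54 s.

359 s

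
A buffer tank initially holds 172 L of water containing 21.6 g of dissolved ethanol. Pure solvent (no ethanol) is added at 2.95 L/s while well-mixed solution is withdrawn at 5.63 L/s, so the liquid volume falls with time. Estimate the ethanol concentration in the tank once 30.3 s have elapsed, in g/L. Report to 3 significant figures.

Let m(t) be the amount of ethanol. Volume: V(t) = V₀ + (Q_in − Q_out) t = 172 − 2.6800 t; V(30.3) = 90.796 L.
Species balance (pure solvent in): dm/dt = −Q_out · m/V(t).
Separate: dm/m = −Q_out dt/V(t) ⇒ ln(m/m₀) = −(Q_out/(Q_in−Q_out)) ln(V/V₀).
m = m₀ (V₀/V)^(Q_out/(Q_in−Q_out)) = 21.6 × (172/90.796)^(-2.1007) = 5.6439 g.
C = m/V = 5.6439/90.796 = 0.062160 g/L.

0.0622 g/L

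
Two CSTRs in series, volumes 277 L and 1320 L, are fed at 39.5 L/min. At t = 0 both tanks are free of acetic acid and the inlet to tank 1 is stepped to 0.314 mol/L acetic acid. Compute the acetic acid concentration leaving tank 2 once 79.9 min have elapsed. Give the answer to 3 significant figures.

Time constants: τᵢ = Vᵢ/Q for each well-mixed tank.
τ₁ = 277/39.5 = 7.0127 min; τ₂ = 1320/39.5 = 33.418 min.
Solving the cascade with C₁(0)=C₂(0)=0 gives C₂(t) = C_in[1 − (τ₁ e^(−t/τ₁) − τ₂ e^(−t/τ₂))/(τ₁ − τ₂)].
At t = 79.9: e^(−t/τ₁) = 1.1266e-05, e^(−t/τ₂) = 0.091543.
C₂ = 0.314·[1 − (7.0127·1.1266e-05 − 33.418·0.091543)/(-26.405)] = 0.314·0.88415 = 0.27762 mol/L.

0.278 mol/L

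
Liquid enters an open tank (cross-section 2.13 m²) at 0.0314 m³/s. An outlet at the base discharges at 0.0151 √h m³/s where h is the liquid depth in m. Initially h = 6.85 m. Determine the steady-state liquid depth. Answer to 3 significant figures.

4.32 m

Volume balance on the tank: A dh/dt = Q_in − 0.0151 √h. At steady state dh/dt = 0:
Q_in = 0.0151 √h_ss ⇒ √h_ss = 0.0314/0.0151 = 2.0795.
h_ss = 2.0795² = 4.3242 m. (Since h₀ = 6.85 m > h_ss, the level will fall toward this value.)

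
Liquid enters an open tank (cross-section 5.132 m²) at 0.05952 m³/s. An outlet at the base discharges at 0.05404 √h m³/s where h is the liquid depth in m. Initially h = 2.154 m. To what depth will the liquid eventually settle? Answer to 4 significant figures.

Unsteady balance on liquid volume: A dh/dt = Q_in − 0.05404 √h. At steady state dh/dt = 0:
Q_in = 0.05404 √h_ss ⇒ √h_ss = 0.05952/0.05404 = 1.10141.
h_ss = 1.10141² = 1.21310 m. (Since h₀ = 2.154 m > h_ss, the level will fall toward this value.)

1.213 m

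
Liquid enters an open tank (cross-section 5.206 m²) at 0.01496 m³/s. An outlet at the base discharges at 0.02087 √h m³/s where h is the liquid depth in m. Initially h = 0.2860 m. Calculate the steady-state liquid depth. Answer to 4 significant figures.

A dh/dt = Q_in − 0.02087 √h. Steady state requires inflow = outflow:
Q_in = 0.02087 √h_ss ⇒ √h_ss = 0.01496/0.02087 = 0.716818.
h_ss = 0.716818² = 0.513829 m. (Since h₀ = 0.2860 m < h_ss, the level will rise toward this value.)

0.5138 m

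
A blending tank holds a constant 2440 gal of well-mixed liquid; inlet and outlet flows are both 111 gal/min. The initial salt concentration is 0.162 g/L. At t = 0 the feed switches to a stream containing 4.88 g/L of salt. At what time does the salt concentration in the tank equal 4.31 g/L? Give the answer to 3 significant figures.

Species balance: V dC/dt = Q(C_in − C) ⇒ τ = V/Q = 21.982 min.
C(t) = C_in + (C₀ − C_in) e^(−t/τ). Set C = 4.31 and solve for t:
e^(−t/τ) = (C − C_in)/(C₀ − C_in) = (4.31 − 4.88)/(0.162 − 4.88) = 0.12081
t = −τ ln(…) = 21.982 × 2.1135 = 46.459 min.

46.5 min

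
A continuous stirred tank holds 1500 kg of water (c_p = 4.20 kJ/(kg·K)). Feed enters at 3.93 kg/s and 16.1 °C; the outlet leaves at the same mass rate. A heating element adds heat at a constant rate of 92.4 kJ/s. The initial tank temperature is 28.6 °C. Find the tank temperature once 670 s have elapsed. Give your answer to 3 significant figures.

M c_p dT/dt = ṁ c_p (T_in − T) + Q̇.
Rearrange: dT/dt = (T_ss − T)/τ with τ = M/ṁ = 381.68 s and T_ss = T_in + Q̇/(ṁ c_p) = 21.698 °C.
T approaches T_ss exponentially: T(t) = T_ss + (T₀ − T_ss) e^(−t/τ).
T(670) = 21.698 + (6.9020)·e^(−670/381.68) = 21.698 + (6.9020)·0.17284 = 22.891 °C.

22.9 °C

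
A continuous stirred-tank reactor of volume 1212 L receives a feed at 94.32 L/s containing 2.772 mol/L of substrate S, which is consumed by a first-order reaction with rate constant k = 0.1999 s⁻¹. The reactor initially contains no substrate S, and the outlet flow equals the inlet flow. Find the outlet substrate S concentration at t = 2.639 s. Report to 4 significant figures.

0.4035 mol/L

Accumulation = in − out − consumed: V dC/dt = Q C_in − Q C − k V C.
dC/dt = (Q/V) C_in − (Q/V + k) C; effective rate a = Q/V + k = 0.0778218 + 0.1999 = 0.277722 s⁻¹.
C_ss = Q C_in/(Q + kV) = 0.776756 mol/L; C(t) = C_ss + (C₀ − C_ss) e^(−a t).
C(2.639) = 0.776756 + (-0.776756)·e^(−0.277722·2.639) = 0.776756 + (-0.776756)·0.480510 = 0.403517 mol/L.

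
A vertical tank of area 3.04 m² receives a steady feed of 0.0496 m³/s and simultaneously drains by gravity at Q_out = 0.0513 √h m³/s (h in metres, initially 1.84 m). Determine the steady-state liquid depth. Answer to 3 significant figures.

0.935 m

A dh/dt = Q_in − 0.0513 √h. Steady state requires inflow = outflow:
Q_in = 0.0513 √h_ss ⇒ √h_ss = 0.0496/0.0513 = 0.96686.
h_ss = 0.96686² = 0.93482 m. (Since h₀ = 1.84 m > h_ss, the level will fall toward this value.)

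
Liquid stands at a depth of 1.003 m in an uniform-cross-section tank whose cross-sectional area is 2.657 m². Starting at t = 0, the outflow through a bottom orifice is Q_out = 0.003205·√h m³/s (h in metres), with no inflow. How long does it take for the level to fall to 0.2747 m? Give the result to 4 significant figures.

A dh/dt = −Q_out = −0.003205 √h.
This is separable: 2 d(√h)/dt = −0.003205/A, so √h = √h₀ − (0.003205/(2A)) t.
t = 2A(√h₀ − √h)/0.003205 = 2·2.657·(√1.003 − √0.2747)/0.003205
  = 5.31400 × (1.00150 − 0.524118) / 0.003205 = 791.513 s.

791.5 s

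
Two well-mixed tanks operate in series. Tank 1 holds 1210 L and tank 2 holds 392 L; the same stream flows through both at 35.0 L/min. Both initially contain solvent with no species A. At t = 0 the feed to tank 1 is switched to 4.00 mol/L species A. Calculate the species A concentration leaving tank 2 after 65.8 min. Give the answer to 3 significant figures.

3.12 mol/L

Species balance on tank i: dCᵢ/dt = (Cᵢ₋₁ − Cᵢ)/τᵢ with τᵢ = Vᵢ/Q.
τ₁ = 1210/35.0 = 34.571 min; τ₂ = 392/35.0 = 11.200 min.
Tank 1: C₁ = C_in(1 − e^(−t/τ₁)). Tank 2 (τ₁ ≠ τ₂): C₂ = C_in[1 − (τ₁ e^(−t/τ₁) − τ₂ e^(−t/τ₂))/(τ₁ − τ₂)].
At t = 65.8: e^(−t/τ₁) = 0.14907, e^(−t/τ₂) = 0.0028088.
C₂ = 4.00·[1 − (34.571·0.14907 − 11.200·0.0028088)/(23.371)] = 4.00·0.78083 = 3.1233 mol/L.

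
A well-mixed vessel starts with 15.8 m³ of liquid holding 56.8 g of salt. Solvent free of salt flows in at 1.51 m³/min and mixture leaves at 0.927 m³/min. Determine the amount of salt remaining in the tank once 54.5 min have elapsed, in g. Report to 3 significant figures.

Let m(t) be the amount of salt. Volume: V(t) = V₀ + (Q_in − Q_out) t = 15.8 + 0.58300 t; V(54.5) = 47.573 m³.
Solute balance: dm/dt = 0 − Q_out C = −Q_out m/V(t).
dm/m = −Q_out dt/(V₀ + 0.58300 t); integrating gives ln(m/m₀) = −(Q_out/(Q_in−Q_out)) ln(V/V₀).
m = m₀ (V₀/V)^(Q_out/(Q_in−Q_out)) = 56.8 × (15.8/47.573)^(1.5901) = 9.8441 g.

9.84 g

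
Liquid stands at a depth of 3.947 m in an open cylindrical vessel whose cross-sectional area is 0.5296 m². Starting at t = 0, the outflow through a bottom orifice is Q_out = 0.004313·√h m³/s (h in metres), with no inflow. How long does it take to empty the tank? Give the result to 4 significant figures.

487.9 s

A dh/dt = −Q_out = −0.004313 √h.
This is separable: 2 d(√h)/dt = −0.004313/A, so √h = √h₀ − (0.004313/(2A)) t.
Set h = 0: 2√h₀ = (0.004313/A) t_empty ⇒ t_empty = 2A√h₀/0.004313.
t_empty = 2·0.5296·√3.947/0.004313 = 1.05920·1.98671/0.004313 = 487.901 s.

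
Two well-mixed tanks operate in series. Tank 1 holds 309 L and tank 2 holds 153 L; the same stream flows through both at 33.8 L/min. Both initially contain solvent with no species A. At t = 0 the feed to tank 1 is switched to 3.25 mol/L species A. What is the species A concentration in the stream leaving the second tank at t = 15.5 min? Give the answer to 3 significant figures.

2.17 mol/L

Time constants: τᵢ = Vᵢ/Q for each well-mixed tank.
τ₁ = 309/33.8 = 9.1420 min; τ₂ = 153/33.8 = 4.5266 min.
Tank 1: C₁ = C_in(1 − e^(−t/τ₁)). Tank 2 (τ₁ ≠ τ₂): C₂ = C_in[1 − (τ₁ e^(−t/τ₁) − τ₂ e^(−t/τ₂))/(τ₁ − τ₂)].
At t = 15.5: e^(−t/τ₁) = 0.18351, e^(−t/τ₂) = 0.032576.
C₂ = 3.25·[1 − (9.1420·0.18351 − 4.5266·0.032576)/(4.6154)] = 3.25·0.66845 = 2.1725 mol/L.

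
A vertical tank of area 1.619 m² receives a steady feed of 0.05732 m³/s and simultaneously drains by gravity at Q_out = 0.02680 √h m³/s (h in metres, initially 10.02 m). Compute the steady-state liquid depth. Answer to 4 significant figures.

4.574 m

Mass balance (ρ constant): A dh/dt = Q_in − 0.02680 √h. At steady state dh/dt = 0:
Q_in = 0.02680 √h_ss ⇒ √h_ss = 0.05732/0.02680 = 2.13881.
h_ss = 2.13881² = 4.57449 m. (Since h₀ = 10.02 m > h_ss, the level will fall toward this value.)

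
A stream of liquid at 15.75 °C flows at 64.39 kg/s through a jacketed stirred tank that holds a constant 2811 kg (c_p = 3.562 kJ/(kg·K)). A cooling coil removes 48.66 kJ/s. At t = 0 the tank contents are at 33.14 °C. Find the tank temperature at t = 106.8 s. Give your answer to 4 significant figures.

17.06 °C

Unsteady energy balance on the tank contents: M c_p dT/dt = ṁ c_p (T_in − T) − 48.66.
τ = M/ṁ = 43.6558 s; T_ss = T_in − Q̇/(ṁ c_p) = 15.75 − 48.66/(64.39·3.562) = 15.5378 °C.
Solution: T(t) = T_ss + (T₀ − T_ss) e^(−t/τ).
T(106.8) = 15.5378 + (17.6022)·e^(−106.8/43.6558) = 15.5378 + (17.6022)·0.0866041 = 17.0623 °C.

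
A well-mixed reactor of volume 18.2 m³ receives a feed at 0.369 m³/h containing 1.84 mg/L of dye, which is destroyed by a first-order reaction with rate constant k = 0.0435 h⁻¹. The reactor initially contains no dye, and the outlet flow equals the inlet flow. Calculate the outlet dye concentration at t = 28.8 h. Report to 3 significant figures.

0.492 mg/L

Accumulation = in − out − consumed: V dC/dt = Q C_in − Q C − k V C.
This is linear with rate a = Q/V + k = 0.063775 h⁻¹.
C_ss = Q C_in/(Q + kV) = 0.58496 mg/L; C(t) = C_ss + (C₀ − C_ss) e^(−a t).
C(28.8) = 0.58496 + (-0.58496)·e^(−0.063775·28.8) = 0.58496 + (-0.58496)·0.15934 = 0.49175 mg/L.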